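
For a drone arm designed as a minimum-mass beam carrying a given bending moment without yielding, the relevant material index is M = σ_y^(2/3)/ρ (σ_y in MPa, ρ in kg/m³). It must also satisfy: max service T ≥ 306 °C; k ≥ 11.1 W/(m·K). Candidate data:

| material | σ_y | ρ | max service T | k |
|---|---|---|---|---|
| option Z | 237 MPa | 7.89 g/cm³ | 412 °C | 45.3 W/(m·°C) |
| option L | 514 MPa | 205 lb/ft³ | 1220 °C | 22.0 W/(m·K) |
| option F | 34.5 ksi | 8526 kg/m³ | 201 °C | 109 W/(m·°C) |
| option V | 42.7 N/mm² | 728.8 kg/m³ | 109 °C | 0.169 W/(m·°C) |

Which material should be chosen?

Screen on constraints: max service T ≥ 306 °C; k ≥ 11.1 W/(m·K). Survivors: option Z, option L.
Normalizing units and computing the index:
  option Z: σ_y = 237.0 MPa, ρ = 7890 kg/m³
  option L: σ_y = 514.0 MPa, ρ = 3284 kg/m³
  option L: M = 19.5×10⁻³
  option Z: M = 4.85×10⁻³
The maximum is for option L.

option L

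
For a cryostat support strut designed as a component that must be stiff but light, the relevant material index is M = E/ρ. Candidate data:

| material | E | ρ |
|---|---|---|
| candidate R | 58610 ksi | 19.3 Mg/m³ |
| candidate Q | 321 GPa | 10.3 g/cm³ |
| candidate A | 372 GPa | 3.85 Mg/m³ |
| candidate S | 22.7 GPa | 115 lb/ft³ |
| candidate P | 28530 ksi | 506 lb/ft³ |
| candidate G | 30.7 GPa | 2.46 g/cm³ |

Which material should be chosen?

In SI units:
  candidate R: E = 404.1 GPa, ρ = 19300 kg/m³
  candidate Q: E = 321.0 GPa, ρ = 10300 kg/m³
  candidate A: E = 372.0 GPa, ρ = 3850 kg/m³
  candidate S: E = 22.70 GPa, ρ = 1842 kg/m³
  candidate P: E = 196.7 GPa, ρ = 8105 kg/m³
  candidate G: E = 30.70 GPa, ρ = 2460 kg/m³
  candidate A: M = 96.6 MN·m/kg
  candidate Q: M = 31.2 MN·m/kg
  candidate P: M = 24.3 MN·m/kg
  candidate R: M = 20.9 MN·m/kg
  candidate G: M = 12.5 MN·m/kg
  candidate S: M = 12.3 MN·m/kg
Highest index: candidate A.

candidate A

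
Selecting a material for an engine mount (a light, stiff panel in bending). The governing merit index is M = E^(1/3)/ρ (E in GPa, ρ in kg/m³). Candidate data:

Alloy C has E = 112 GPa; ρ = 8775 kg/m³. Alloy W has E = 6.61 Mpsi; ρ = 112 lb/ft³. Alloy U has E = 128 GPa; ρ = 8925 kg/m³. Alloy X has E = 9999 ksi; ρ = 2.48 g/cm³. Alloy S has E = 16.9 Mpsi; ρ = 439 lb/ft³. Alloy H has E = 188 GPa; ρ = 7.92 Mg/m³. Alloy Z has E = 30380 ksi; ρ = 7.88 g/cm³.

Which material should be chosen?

After converting to SI:
  alloy C: E = 112.0 GPa, ρ = 8775 kg/m³
  alloy W: E = 45.57 GPa, ρ = 1794 kg/m³
  alloy U: E = 128.0 GPa, ρ = 8925 kg/m³
  alloy X: E = 68.94 GPa, ρ = 2480 kg/m³
  alloy S: E = 116.5 GPa, ρ = 7032 kg/m³
  alloy H: E = 188.0 GPa, ρ = 7920 kg/m³
  alloy Z: E = 209.5 GPa, ρ = 7880 kg/m³
  alloy W: M = 1.99×10⁻³
  alloy X: M = 1.65×10⁻³
  alloy Z: M = 0.754×10⁻³
  alloy H: M = 0.723×10⁻³
  alloy S: M = 0.695×10⁻³
  alloy U: M = 0.565×10⁻³
  alloy C: M = 0.549×10⁻³
Alloy W ranks first.

alloy W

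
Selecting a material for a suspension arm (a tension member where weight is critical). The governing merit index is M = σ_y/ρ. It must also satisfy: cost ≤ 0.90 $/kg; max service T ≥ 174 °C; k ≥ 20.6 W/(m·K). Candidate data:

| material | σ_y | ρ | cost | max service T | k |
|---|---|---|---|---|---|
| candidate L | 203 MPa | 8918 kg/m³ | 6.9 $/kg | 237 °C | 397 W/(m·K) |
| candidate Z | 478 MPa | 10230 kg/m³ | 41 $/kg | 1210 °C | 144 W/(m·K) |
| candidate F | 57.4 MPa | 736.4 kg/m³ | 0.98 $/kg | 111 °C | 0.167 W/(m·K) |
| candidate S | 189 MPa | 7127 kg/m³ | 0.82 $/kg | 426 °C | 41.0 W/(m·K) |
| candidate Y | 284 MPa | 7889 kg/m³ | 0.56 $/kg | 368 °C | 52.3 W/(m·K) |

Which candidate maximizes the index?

candidate Y

Screen on constraints: cost ≤ 0.90 $/kg; max service T ≥ 174 °C; k ≥ 20.6 W/(m·K). Survivors: candidate S, candidate Y.
Computing M directly (units already consistent):
  candidate Y: M = 36.0 kN·m/kg
  candidate S: M = 26.5 kN·m/kg
Candidate Y has the largest M.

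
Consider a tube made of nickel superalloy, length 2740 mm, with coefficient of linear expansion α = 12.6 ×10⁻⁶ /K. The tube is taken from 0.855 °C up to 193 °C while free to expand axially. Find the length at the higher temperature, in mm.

2746.6 mm

ΔT = 193 − 0.855 = 192.1 K.
ΔL = α·L₀·ΔT = 12.6×10⁻⁶ × 2740 mm × 192.1 K = 6.63 mm.
L = L₀ + ΔL = 2740 + 6.63 = 2746.6 mm.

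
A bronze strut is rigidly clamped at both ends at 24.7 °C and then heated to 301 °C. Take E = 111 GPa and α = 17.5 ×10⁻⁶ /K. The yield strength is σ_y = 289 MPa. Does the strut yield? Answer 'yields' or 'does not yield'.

ΔT = 276.3 K. Constrained thermal stress σ = E·α·ΔT = 111.0×10³ MPa × 17.5×10⁻⁶ × 276.3 = 537 MPa (compressive).
Compare to σ_y = 289 MPa: σ ≥ σ_y, so it yields.

yields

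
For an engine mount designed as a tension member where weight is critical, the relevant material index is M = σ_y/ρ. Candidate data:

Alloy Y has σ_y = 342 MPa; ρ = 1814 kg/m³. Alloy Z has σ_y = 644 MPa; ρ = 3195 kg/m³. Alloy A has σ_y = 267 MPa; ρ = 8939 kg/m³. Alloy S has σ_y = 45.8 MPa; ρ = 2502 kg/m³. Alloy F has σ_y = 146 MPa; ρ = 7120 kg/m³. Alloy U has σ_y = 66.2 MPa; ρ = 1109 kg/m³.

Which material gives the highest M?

alloy Z

Evaluate M for each candidate:
  alloy Z: M = 202 kN·m/kg
  alloy Y: M = 189 kN·m/kg
  alloy U: M = 59.7 kN·m/kg
  alloy A: M = 29.9 kN·m/kg
  alloy F: M = 20.5 kN·m/kg
  alloy S: M = 18.3 kN·m/kg
Highest index: alloy Z.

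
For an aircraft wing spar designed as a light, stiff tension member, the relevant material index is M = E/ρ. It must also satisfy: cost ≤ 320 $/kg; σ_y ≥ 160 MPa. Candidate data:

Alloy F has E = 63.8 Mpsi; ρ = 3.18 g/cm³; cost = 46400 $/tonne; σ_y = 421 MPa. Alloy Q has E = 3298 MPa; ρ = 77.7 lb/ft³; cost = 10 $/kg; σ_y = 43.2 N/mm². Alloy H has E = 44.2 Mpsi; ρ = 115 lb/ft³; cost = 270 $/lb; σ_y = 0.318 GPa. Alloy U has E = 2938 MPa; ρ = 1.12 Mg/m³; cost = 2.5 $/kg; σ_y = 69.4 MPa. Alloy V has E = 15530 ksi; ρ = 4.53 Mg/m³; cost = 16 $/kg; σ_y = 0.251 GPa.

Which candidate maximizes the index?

Screen on constraints: cost ≤ 320 $/kg; σ_y ≥ 160 MPa. Survivors: alloy F, alloy V.
After converting to SI:
  alloy F: E = 439.9 GPa, ρ = 3180 kg/m³
  alloy V: E = 107.1 GPa, ρ = 4530 kg/m³
  alloy F: M = 138 MN·m/kg
  alloy V: M = 23.6 MN·m/kg
The maximum is for alloy F.

alloy F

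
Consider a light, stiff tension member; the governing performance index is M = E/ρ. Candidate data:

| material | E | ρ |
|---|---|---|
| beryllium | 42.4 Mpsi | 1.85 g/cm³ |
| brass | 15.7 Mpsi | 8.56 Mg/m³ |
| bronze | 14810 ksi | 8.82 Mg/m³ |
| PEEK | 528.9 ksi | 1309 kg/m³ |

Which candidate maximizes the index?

beryllium

After converting to SI:
  beryllium: E = 292.3 GPa, ρ = 1850 kg/m³
  brass: E = 108.2 GPa, ρ = 8560 kg/m³
  bronze: E = 102.1 GPa, ρ = 8820 kg/m³
  PEEK: E = 3.647 GPa, ρ = 1309 kg/m³
  beryllium: M = 158 MN·m/kg
  brass: M = 12.6 MN·m/kg
  bronze: M = 11.6 MN·m/kg
  PEEK: M = 2.79 MN·m/kg
Beryllium ranks first.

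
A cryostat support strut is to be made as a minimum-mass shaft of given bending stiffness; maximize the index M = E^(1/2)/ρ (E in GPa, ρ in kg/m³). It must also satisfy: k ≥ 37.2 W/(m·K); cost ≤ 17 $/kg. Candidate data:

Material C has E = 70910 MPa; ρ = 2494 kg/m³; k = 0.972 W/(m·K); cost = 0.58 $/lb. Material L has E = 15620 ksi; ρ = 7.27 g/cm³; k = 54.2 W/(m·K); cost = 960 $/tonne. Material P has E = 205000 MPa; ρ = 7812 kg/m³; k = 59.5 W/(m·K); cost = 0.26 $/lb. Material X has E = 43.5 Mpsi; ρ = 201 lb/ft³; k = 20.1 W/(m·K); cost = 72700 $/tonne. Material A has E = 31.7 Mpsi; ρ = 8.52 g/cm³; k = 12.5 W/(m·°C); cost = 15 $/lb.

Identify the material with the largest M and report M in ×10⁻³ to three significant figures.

material P, M = 1.83×10⁻³

Screen on constraints: k ≥ 37.2 W/(m·K); cost ≤ 17 $/kg. Survivors: material L, material P.
Convert each candidate to consistent units, then evaluate M:
  material L: E = 107.7 GPa, ρ = 7270 kg/m³
  material P: E = 205.0 GPa, ρ = 7812 kg/m³
  material P: M = 1.83×10⁻³
  material L: M = 1.43×10⁻³
Highest index: material P.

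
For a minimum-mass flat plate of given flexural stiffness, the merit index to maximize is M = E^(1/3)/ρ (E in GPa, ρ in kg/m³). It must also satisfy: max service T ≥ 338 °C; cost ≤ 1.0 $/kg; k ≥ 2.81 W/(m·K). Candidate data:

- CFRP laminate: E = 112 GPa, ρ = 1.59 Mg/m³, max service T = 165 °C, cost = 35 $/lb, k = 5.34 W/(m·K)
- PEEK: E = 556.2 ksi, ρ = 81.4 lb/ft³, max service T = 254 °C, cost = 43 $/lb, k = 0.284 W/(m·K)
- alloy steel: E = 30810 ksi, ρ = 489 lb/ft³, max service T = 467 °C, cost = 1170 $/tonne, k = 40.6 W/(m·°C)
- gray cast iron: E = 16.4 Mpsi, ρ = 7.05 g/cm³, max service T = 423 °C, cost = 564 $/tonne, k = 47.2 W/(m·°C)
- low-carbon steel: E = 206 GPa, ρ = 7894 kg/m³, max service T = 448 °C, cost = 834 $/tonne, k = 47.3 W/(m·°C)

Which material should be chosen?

Screen on constraints: max service T ≥ 338 °C; cost ≤ 1.0 $/kg; k ≥ 2.81 W/(m·K). Survivors: gray cast iron, low-carbon steel.
Putting every candidate on a common basis:
  gray cast iron: E = 113.1 GPa, ρ = 7050 kg/m³
  low-carbon steel: E = 206.0 GPa, ρ = 7894 kg/m³
  low-carbon steel: M = 0.748×10⁻³
  gray cast iron: M = 0.686×10⁻³
Low-carbon steel ranks first.

low-carbon steel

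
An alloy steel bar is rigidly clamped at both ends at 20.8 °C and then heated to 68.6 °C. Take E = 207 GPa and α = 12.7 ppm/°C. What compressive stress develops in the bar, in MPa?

ΔT = 47.80 K. Constrained thermal stress σ = E·α·ΔT = 207.0×10³ MPa × 12.7×10⁻⁶ × 47.80 = 126 MPa (compressive).

126 MPa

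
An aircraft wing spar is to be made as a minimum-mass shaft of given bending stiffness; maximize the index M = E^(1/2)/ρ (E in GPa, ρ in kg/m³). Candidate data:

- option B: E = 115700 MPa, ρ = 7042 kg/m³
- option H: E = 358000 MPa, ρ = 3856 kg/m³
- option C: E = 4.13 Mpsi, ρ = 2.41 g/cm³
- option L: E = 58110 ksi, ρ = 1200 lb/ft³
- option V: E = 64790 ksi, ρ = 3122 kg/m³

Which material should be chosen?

option V

Convert each candidate to consistent units, then evaluate M:
  option B: E = 115.7 GPa, ρ = 7042 kg/m³
  option H: E = 358.0 GPa, ρ = 3856 kg/m³
  option C: E = 28.48 GPa, ρ = 2410 kg/m³
  option L: E = 400.7 GPa, ρ = 19220 kg/m³
  option V: E = 446.7 GPa, ρ = 3122 kg/m³
  option V: M = 6.77×10⁻³
  option H: M = 4.91×10⁻³
  option C: M = 2.21×10⁻³
  option B: M = 1.53×10⁻³
  option L: M = 1.04×10⁻³
The maximum is for option V.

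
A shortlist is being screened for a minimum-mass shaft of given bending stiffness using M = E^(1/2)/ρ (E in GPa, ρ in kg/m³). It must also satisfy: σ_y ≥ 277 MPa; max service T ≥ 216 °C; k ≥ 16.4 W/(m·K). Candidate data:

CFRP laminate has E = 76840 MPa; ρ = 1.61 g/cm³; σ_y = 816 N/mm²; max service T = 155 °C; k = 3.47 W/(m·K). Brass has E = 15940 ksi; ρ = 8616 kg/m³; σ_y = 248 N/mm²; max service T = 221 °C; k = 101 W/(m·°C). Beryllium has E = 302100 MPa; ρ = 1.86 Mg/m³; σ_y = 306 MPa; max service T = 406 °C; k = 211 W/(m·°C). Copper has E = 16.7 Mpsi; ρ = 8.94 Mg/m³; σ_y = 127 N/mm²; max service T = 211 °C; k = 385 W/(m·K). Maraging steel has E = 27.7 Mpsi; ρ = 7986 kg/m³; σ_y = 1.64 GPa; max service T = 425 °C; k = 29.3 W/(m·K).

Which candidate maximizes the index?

beryllium

Screen on constraints: σ_y ≥ 277 MPa; max service T ≥ 216 °C; k ≥ 16.4 W/(m·K). Survivors: beryllium, maraging steel.
Convert each candidate to consistent units, then evaluate M:
  beryllium: E = 302.1 GPa, ρ = 1860 kg/m³
  maraging steel: E = 191.0 GPa, ρ = 7986 kg/m³
  beryllium: M = 9.34×10⁻³
  maraging steel: M = 1.73×10⁻³
Beryllium has the largest M.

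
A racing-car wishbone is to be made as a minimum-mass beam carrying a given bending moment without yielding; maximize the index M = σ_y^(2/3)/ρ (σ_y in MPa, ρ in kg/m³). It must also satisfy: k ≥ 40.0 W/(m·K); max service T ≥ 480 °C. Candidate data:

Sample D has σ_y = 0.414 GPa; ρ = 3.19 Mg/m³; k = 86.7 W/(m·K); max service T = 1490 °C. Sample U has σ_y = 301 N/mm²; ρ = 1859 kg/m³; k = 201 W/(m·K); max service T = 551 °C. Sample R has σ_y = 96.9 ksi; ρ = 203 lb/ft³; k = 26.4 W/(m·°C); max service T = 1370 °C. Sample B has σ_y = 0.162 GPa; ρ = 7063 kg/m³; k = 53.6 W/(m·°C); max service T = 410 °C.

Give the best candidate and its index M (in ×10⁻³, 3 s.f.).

sample U, M = 24.2×10⁻³

Screen on constraints: k ≥ 40.0 W/(m·K); max service T ≥ 480 °C. Survivors: sample D, sample U.
After converting to SI:
  sample D: σ_y = 414.0 MPa, ρ = 3190 kg/m³
  sample U: σ_y = 301.0 MPa, ρ = 1859 kg/m³
  sample U: M = 24.2×10⁻³
  sample D: M = 17.4×10⁻³
The maximum is for sample U.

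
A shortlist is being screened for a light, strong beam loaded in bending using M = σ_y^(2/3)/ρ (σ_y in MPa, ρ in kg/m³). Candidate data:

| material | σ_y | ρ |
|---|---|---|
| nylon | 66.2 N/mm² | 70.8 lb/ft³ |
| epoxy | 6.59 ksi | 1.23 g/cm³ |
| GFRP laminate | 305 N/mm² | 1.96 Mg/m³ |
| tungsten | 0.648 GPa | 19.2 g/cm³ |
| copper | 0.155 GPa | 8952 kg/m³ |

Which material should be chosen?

GFRP laminate

Putting every candidate on a common basis:
  nylon: σ_y = 66.20 MPa, ρ = 1134 kg/m³
  epoxy: σ_y = 45.44 MPa, ρ = 1230 kg/m³
  GFRP laminate: σ_y = 305.0 MPa, ρ = 1960 kg/m³
  tungsten: σ_y = 648.0 MPa, ρ = 19200 kg/m³
  copper: σ_y = 155.0 MPa, ρ = 8952 kg/m³
  GFRP laminate: M = 23.1×10⁻³
  nylon: M = 14.4×10⁻³
  epoxy: M = 10.4×10⁻³
  tungsten: M = 3.90×10⁻³
  copper: M = 3.22×10⁻³
Highest index: GFRP laminate.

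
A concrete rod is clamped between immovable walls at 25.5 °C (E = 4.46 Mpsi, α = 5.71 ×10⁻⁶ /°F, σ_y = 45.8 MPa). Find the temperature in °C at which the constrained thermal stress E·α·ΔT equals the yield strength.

170 °C

E = 4.46 Mpsi = 30.75 GPa.
α = 5.71×10⁻⁶/°F × 9/5 = 10.3×10⁻⁶/K.
E·α·ΔT = 45.80 MPa ⇒ ΔT = 45.80 / (30.75×10³ × 10.3×10⁻⁶) = 144.9 K.
T = 25.5 + 144.9 = 170.4 °C.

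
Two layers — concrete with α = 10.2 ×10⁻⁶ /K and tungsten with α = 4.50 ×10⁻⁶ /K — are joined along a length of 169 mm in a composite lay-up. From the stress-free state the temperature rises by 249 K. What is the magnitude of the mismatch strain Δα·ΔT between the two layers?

1.42×10⁻³

Δα = |10.2 − 4.50|×10⁻⁶/K = 5.70×10⁻⁶/K.
Mismatch strain = Δα·ΔT = 5.70×10⁻⁶ × 249.0 = 1.42×10⁻³.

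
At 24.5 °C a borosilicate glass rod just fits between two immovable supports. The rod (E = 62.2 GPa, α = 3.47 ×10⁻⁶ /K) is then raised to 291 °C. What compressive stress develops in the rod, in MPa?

ΔT = 266.5 K. Constrained thermal stress σ = E·α·ΔT = 62.20×10³ MPa × 3.47×10⁻⁶ × 266.5 = 57.5 MPa (compressive).

57.5 MPa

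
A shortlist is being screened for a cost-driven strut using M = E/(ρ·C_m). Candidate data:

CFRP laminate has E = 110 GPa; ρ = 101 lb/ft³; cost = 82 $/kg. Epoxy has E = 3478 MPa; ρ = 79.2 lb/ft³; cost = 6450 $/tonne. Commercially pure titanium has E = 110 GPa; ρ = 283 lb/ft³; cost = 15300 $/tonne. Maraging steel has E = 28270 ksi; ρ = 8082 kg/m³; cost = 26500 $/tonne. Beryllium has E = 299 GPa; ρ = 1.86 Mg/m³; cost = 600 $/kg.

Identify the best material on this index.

Putting every candidate on a common basis:
  CFRP laminate: E = 110.0 GPa, ρ = 1618 kg/m³, cost = 82.00 $/kg
  epoxy: E = 3.478 GPa, ρ = 1269 kg/m³, cost = 6.450 $/kg
  commercially pure titanium: E = 110.0 GPa, ρ = 4533 kg/m³, cost = 15.30 $/kg
  maraging steel: E = 194.9 GPa, ρ = 8082 kg/m³, cost = 26.50 $/kg
  beryllium: E = 299.0 GPa, ρ = 1860 kg/m³, cost = 600.0 $/kg
  commercially pure titanium: M = 1.59 MN·m per $
  maraging steel: M = 0.910 MN·m per $
  CFRP laminate: M = 0.829 MN·m per $
  epoxy: M = 0.425 MN·m per $
  beryllium: M = 0.268 MN·m per $
Commercially pure titanium ranks first.

commercially pure titanium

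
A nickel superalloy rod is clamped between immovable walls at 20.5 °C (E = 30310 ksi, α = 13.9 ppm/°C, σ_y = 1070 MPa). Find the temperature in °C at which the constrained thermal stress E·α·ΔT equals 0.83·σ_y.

E = 30310 ksi = 209.0 GPa.
E·α·ΔT = 888.1 MPa ⇒ ΔT = 888.1 / (209.0×10³ × 13.9×10⁻⁶) = 305.7 K.
T = 20.5 + 305.7 = 326.2 °C.

326 °C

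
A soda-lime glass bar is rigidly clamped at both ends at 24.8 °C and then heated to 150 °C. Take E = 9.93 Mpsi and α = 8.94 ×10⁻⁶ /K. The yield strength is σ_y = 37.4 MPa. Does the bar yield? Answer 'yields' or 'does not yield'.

yields

E = 9.93 Mpsi = 68.46 GPa.
ΔT = 125.2 K. Constrained thermal stress σ = E·α·ΔT = 68.46×10³ MPa × 8.94×10⁻⁶ × 125.2 = 76.6 MPa (compressive).
Compare to σ_y = 37.4 MPa: σ ≥ σ_y, so it yields.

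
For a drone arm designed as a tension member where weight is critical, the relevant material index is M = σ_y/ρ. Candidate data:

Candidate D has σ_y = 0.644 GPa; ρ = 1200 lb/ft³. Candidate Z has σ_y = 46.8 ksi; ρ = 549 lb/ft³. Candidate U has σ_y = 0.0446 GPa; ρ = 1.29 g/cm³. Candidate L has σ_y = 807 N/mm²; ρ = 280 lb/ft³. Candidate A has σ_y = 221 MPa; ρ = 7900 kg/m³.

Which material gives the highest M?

Normalizing units and computing the index:
  candidate D: σ_y = 644.0 MPa, ρ = 19220 kg/m³
  candidate Z: σ_y = 322.7 MPa, ρ = 8794 kg/m³
  candidate U: σ_y = 44.60 MPa, ρ = 1290 kg/m³
  candidate L: σ_y = 807.0 MPa, ρ = 4485 kg/m³
  candidate A: σ_y = 221.0 MPa, ρ = 7900 kg/m³
  candidate L: M = 180 kN·m/kg
  candidate Z: M = 36.7 kN·m/kg
  candidate U: M = 34.6 kN·m/kg
  candidate D: M = 33.5 kN·m/kg
  candidate A: M = 28.0 kN·m/kg
Candidate L has the largest M.

candidate L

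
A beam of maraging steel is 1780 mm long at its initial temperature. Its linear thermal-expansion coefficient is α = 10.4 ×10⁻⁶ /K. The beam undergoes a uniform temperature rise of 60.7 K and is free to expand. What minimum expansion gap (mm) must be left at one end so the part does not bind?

ΔL = α·L₀·ΔT = 10.4×10⁻⁶ × 1780 mm × 60.70 K = 1.12 mm.

1.12 mm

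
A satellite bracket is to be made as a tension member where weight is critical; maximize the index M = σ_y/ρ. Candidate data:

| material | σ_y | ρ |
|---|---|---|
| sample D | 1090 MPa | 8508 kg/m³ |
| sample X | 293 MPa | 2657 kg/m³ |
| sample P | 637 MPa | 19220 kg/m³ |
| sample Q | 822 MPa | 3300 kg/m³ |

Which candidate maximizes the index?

Computing M directly (units already consistent):
  sample Q: M = 249 kN·m/kg
  sample D: M = 128 kN·m/kg
  sample X: M = 110 kN·m/kg
  sample P: M = 33.1 kN·m/kg
Sample Q ranks first.

sample Q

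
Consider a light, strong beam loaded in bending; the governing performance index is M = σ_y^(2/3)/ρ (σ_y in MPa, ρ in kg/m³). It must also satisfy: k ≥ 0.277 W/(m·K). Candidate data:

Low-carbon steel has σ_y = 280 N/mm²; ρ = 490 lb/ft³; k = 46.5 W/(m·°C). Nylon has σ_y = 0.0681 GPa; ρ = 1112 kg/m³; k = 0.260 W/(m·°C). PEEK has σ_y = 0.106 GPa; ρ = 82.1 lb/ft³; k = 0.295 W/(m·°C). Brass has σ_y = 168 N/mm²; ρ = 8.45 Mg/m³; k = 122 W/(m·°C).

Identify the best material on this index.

Screen on constraints: k ≥ 0.277 W/(m·K). Survivors: low-carbon steel, PEEK, brass.
After converting to SI:
  low-carbon steel: σ_y = 280.0 MPa, ρ = 7849 kg/m³
  PEEK: σ_y = 106.0 MPa, ρ = 1315 kg/m³
  brass: σ_y = 168.0 MPa, ρ = 8450 kg/m³
  PEEK: M = 17.0×10⁻³
  low-carbon steel: M = 5.45×10⁻³
  brass: M = 3.60×10⁻³
PEEK has the largest M.

PEEK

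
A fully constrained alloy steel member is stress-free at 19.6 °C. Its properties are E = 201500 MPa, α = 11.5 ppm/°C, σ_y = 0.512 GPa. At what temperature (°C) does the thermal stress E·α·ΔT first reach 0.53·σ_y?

E = 201500 MPa = 201.5 GPa.
σ_y = 0.512 GPa = 512.0 MPa.
E·α·ΔT = 271.4 MPa ⇒ ΔT = 271.4 / (201.5×10³ × 11.5×10⁻⁶) = 117.1 K.
T = 19.6 + 117.1 = 136.7 °C.

137 °C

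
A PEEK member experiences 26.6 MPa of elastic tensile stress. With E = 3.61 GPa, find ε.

7.37×10⁻³

ε = σ/E = 26.6 / 3610 = 7.37×10⁻³.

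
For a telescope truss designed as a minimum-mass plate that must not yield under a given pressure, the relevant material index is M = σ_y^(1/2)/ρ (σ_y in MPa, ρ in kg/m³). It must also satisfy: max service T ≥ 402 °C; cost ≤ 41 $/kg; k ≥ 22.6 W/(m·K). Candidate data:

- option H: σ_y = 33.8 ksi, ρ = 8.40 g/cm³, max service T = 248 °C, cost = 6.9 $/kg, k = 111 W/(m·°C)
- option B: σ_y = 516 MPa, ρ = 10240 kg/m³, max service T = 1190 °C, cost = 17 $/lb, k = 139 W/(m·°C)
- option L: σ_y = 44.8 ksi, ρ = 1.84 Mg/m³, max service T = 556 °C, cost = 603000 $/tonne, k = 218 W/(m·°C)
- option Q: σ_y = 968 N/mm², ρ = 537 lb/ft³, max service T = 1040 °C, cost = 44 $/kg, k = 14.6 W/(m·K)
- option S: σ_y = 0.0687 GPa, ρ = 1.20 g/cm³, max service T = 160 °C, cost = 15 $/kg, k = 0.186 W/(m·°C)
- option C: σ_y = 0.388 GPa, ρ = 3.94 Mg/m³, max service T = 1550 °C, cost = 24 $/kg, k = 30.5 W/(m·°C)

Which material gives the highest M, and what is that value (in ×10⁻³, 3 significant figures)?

Screen on constraints: max service T ≥ 402 °C; cost ≤ 41 $/kg; k ≥ 22.6 W/(m·K). Survivors: option B, option C.
Putting every candidate on a common basis:
  option B: σ_y = 516.0 MPa, ρ = 10240 kg/m³
  option C: σ_y = 388.0 MPa, ρ = 3940 kg/m³
  option C: M = 5.00×10⁻³
  option B: M = 2.22×10⁻³
Option C ranks first.

option C, M = 5.00×10⁻³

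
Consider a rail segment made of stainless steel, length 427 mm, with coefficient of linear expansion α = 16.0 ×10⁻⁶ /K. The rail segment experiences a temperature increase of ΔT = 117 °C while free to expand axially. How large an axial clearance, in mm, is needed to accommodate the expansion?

ΔL = α·L₀·ΔT = 16.0×10⁻⁶ × 427 mm × 117.0 K = 0.799 mm.

0.799 mm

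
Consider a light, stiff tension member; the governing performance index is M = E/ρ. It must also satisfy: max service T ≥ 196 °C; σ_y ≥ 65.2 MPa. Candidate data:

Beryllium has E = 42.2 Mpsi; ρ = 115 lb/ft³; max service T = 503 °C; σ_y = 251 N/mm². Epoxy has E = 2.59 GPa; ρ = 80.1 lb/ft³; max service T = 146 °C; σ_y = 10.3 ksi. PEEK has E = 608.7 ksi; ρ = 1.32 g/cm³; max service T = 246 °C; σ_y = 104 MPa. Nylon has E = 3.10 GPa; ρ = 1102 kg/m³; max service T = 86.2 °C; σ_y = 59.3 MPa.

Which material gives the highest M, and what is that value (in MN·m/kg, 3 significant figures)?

beryllium, M = 158 MN·m/kg

Screen on constraints: max service T ≥ 196 °C; σ_y ≥ 65.2 MPa. Survivors: beryllium, PEEK.
After converting to SI:
  beryllium: E = 291.0 GPa, ρ = 1842 kg/m³
  PEEK: E = 4.197 GPa, ρ = 1320 kg/m³
  beryllium: M = 158 MN·m/kg
  PEEK: M = 3.18 MN·m/kg
Beryllium ranks first.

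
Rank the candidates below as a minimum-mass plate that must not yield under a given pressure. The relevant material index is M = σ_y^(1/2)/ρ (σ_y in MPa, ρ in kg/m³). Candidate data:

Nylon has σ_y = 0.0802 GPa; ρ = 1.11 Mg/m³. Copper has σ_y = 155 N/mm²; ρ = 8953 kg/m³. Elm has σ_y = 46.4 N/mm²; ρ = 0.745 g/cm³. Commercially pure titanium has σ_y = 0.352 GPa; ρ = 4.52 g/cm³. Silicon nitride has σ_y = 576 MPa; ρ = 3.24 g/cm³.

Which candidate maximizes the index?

After converting to SI:
  nylon: σ_y = 80.20 MPa, ρ = 1110 kg/m³
  copper: σ_y = 155.0 MPa, ρ = 8953 kg/m³
  elm: σ_y = 46.40 MPa, ρ = 745.0 kg/m³
  commercially pure titanium: σ_y = 352.0 MPa, ρ = 4520 kg/m³
  silicon nitride: σ_y = 576.0 MPa, ρ = 3240 kg/m³
  elm: M = 9.14×10⁻³
  nylon: M = 8.07×10⁻³
  silicon nitride: M = 7.41×10⁻³
  commercially pure titanium: M = 4.15×10⁻³
  copper: M = 1.39×10⁻³
Elm ranks first.

elm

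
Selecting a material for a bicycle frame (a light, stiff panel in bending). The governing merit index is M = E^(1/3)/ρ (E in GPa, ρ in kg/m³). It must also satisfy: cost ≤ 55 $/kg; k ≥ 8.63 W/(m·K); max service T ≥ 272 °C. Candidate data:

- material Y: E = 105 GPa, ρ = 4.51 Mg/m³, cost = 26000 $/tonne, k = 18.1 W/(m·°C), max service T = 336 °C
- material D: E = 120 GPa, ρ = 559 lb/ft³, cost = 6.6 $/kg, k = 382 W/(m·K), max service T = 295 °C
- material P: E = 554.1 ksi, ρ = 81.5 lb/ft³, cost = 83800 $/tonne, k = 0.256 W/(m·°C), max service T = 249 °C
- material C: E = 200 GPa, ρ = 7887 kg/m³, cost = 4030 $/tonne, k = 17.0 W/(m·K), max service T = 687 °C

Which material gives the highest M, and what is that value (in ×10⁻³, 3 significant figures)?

material Y, M = 1.05×10⁻³

Screen on constraints: cost ≤ 55 $/kg; k ≥ 8.63 W/(m·K); max service T ≥ 272 °C. Survivors: material Y, material D, material C.
In SI units:
  material Y: E = 105.0 GPa, ρ = 4510 kg/m³
  material D: E = 120.0 GPa, ρ = 8954 kg/m³
  material C: E = 200.0 GPa, ρ = 7887 kg/m³
  material Y: M = 1.05×10⁻³
  material C: M = 0.741×10⁻³
  material D: M = 0.551×10⁻³
Material Y has the largest M.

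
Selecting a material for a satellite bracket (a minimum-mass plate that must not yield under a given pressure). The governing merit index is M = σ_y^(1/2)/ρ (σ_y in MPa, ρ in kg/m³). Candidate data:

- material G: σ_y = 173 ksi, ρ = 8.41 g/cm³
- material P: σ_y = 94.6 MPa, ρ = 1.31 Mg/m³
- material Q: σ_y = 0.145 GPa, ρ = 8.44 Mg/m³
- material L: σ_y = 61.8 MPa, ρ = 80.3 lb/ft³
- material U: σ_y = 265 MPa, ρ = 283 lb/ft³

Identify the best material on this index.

material P

In SI units:
  material G: σ_y = 1193 MPa, ρ = 8410 kg/m³
  material P: σ_y = 94.60 MPa, ρ = 1310 kg/m³
  material Q: σ_y = 145.0 MPa, ρ = 8440 kg/m³
  material L: σ_y = 61.80 MPa, ρ = 1286 kg/m³
  material U: σ_y = 265.0 MPa, ρ = 4533 kg/m³
  material P: M = 7.42×10⁻³
  material L: M = 6.11×10⁻³
  material G: M = 4.11×10⁻³
  material U: M = 3.59×10⁻³
  material Q: M = 1.43×10⁻³
The maximum is for material P.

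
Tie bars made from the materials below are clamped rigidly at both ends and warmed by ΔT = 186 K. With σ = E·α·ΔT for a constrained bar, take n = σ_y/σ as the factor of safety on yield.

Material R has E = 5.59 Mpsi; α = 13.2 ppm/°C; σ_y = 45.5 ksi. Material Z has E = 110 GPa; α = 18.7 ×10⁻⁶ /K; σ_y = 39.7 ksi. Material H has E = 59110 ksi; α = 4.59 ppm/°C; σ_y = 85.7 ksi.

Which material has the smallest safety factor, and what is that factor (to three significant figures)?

In consistent units (E in GPa, α in ×10⁻⁶/K, σ_y in MPa):
  material R: E = 38.54, α = 13.2, σ_y = 313.7 → σ = 94.6 MPa, n = 3.32
  material Z: E = 110.0, α = 18.7, σ_y = 273.7 → σ = 383 MPa, n = 0.715
  material H: E = 407.5, α = 4.59, σ_y = 590.9 → σ = 348 MPa, n = 1.70
Smallest n: material Z with n = 0.715.

material Z, n = 0.715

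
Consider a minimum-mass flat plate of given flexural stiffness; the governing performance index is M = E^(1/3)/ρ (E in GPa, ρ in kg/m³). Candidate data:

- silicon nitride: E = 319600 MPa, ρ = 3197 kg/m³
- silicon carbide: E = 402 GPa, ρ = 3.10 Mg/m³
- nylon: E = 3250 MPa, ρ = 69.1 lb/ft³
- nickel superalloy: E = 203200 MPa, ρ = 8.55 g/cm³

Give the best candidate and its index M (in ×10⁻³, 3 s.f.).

silicon carbide, M = 2.38×10⁻³

In SI units:
  silicon nitride: E = 319.6 GPa, ρ = 3197 kg/m³
  silicon carbide: E = 402.0 GPa, ρ = 3100 kg/m³
  nylon: E = 3.250 GPa, ρ = 1107 kg/m³
  nickel superalloy: E = 203.2 GPa, ρ = 8550 kg/m³
  silicon carbide: M = 2.38×10⁻³
  silicon nitride: M = 2.14×10⁻³
  nylon: M = 1.34×10⁻³
  nickel superalloy: M = 0.688×10⁻³
Silicon carbide ranks first.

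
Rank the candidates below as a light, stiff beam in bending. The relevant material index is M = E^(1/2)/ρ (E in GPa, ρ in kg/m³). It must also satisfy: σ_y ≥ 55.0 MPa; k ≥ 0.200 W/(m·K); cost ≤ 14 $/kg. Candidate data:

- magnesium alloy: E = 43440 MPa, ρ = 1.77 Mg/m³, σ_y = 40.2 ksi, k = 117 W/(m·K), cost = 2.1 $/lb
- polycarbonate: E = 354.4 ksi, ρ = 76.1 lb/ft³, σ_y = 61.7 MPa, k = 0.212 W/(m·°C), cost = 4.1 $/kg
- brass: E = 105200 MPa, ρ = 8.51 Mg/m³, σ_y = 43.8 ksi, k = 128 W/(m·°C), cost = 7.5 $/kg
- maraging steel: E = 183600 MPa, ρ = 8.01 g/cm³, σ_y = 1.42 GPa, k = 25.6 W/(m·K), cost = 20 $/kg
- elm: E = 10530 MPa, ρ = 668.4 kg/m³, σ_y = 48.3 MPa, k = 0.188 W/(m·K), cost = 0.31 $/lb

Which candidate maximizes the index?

Screen on constraints: σ_y ≥ 55.0 MPa; k ≥ 0.200 W/(m·K); cost ≤ 14 $/kg. Survivors: magnesium alloy, polycarbonate, brass.
In SI units:
  magnesium alloy: E = 43.44 GPa, ρ = 1770 kg/m³
  polycarbonate: E = 2.444 GPa, ρ = 1219 kg/m³
  brass: E = 105.2 GPa, ρ = 8510 kg/m³
  magnesium alloy: M = 3.72×10⁻³
  polycarbonate: M = 1.28×10⁻³
  brass: M = 1.21×10⁻³
Magnesium alloy has the largest M.

magnesium alloy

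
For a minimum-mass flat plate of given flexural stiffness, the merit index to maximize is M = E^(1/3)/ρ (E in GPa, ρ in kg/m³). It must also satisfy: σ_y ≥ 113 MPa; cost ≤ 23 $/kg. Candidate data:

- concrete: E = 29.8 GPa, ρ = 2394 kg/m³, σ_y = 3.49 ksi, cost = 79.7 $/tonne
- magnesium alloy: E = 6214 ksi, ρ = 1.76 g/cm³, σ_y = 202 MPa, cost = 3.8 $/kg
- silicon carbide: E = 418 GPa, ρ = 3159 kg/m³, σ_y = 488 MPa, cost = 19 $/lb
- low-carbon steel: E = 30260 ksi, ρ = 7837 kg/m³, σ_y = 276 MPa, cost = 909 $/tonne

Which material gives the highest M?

magnesium alloy

Screen on constraints: σ_y ≥ 113 MPa; cost ≤ 23 $/kg. Survivors: magnesium alloy, low-carbon steel.
After converting to SI:
  magnesium alloy: E = 42.84 GPa, ρ = 1760 kg/m³
  low-carbon steel: E = 208.6 GPa, ρ = 7837 kg/m³
  magnesium alloy: M = 1.99×10⁻³
  low-carbon steel: M = 0.757×10⁻³
The maximum is for magnesium alloy.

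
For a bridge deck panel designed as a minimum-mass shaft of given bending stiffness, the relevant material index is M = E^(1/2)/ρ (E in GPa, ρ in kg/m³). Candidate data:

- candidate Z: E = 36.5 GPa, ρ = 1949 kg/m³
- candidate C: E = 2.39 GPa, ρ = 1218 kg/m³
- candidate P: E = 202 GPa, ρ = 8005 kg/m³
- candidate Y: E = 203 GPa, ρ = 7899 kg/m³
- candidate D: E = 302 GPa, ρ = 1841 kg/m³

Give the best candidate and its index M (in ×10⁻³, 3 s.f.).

Computing M directly (units already consistent):
  candidate D: M = 9.44×10⁻³
  candidate Z: M = 3.10×10⁻³
  candidate Y: M = 1.80×10⁻³
  candidate P: M = 1.78×10⁻³
  candidate C: M = 1.27×10⁻³
Candidate D ranks first.

candidate D, M = 9.44×10⁻³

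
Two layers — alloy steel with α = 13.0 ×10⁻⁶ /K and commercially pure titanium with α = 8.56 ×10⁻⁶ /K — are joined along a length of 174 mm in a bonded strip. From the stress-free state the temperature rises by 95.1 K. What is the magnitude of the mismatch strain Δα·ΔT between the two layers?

Δα = |13.0 − 8.56|×10⁻⁶/K = 4.44×10⁻⁶/K.
Mismatch strain = Δα·ΔT = 4.44×10⁻⁶ × 95.1 = 4.22×10⁻⁴.

4.22×10⁻⁴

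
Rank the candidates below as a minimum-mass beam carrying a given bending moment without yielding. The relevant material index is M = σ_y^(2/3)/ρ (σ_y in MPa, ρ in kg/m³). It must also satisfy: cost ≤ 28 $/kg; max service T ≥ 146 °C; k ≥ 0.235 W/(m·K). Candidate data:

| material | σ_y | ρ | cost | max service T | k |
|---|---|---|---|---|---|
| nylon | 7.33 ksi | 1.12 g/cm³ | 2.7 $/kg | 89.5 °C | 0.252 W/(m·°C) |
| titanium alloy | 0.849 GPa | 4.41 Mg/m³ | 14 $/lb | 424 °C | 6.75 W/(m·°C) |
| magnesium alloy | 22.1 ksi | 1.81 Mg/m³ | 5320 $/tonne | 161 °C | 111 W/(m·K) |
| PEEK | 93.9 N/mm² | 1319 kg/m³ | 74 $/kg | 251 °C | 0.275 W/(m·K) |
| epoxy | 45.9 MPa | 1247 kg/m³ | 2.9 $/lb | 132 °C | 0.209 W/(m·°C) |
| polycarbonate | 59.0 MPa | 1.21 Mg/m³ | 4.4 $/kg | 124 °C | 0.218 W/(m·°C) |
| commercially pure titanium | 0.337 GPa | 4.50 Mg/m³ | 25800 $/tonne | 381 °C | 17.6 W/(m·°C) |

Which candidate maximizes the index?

Screen on constraints: cost ≤ 28 $/kg; max service T ≥ 146 °C; k ≥ 0.235 W/(m·K). Survivors: magnesium alloy, commercially pure titanium.
After converting to SI:
  magnesium alloy: σ_y = 152.4 MPa, ρ = 1810 kg/m³
  commercially pure titanium: σ_y = 337.0 MPa, ρ = 4500 kg/m³
  magnesium alloy: M = 15.8×10⁻³
  commercially pure titanium: M = 10.8×10⁻³
Magnesium alloy ranks first.

magnesium alloy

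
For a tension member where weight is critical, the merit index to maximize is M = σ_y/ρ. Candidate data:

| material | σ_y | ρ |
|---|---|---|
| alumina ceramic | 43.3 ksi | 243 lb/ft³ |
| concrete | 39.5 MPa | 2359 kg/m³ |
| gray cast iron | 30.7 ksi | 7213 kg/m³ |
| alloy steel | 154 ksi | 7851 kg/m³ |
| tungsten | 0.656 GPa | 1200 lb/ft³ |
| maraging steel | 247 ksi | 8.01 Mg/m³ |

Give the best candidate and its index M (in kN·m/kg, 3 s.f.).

maraging steel, M = 213 kN·m/kg

Putting every candidate on a common basis:
  alumina ceramic: σ_y = 298.5 MPa, ρ = 3892 kg/m³
  concrete: σ_y = 39.50 MPa, ρ = 2359 kg/m³
  gray cast iron: σ_y = 211.7 MPa, ρ = 7213 kg/m³
  alloy steel: σ_y = 1062 MPa, ρ = 7851 kg/m³
  tungsten: σ_y = 656.0 MPa, ρ = 19220 kg/m³
  maraging steel: σ_y = 1703 MPa, ρ = 8010 kg/m³
  maraging steel: M = 213 kN·m/kg
  alloy steel: M = 135 kN·m/kg
  alumina ceramic: M = 76.7 kN·m/kg
  tungsten: M = 34.1 kN·m/kg
  gray cast iron: M = 29.3 kN·m/kg
  concrete: M = 16.7 kN·m/kg
Maraging steel has the largest M.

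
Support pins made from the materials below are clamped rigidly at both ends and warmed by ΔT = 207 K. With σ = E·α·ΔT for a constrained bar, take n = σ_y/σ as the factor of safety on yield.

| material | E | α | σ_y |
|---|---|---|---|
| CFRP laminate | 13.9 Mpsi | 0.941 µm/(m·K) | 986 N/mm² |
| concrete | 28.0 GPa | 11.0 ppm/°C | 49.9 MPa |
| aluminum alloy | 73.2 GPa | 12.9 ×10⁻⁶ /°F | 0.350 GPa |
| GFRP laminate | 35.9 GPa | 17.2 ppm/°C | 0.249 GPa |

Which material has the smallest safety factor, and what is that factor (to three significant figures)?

concrete, n = 0.783

In consistent units (E in GPa, α in ×10⁻⁶/K, σ_y in MPa):
  CFRP laminate: E = 95.84, α = 0.941, σ_y = 986.0 → σ = 18.7 MPa, n = 52.8
  concrete: E = 28.00, α = 11.0, σ_y = 49.90 → σ = 63.8 MPa, n = 0.783
  aluminum alloy: E = 73.20, α = 23.2, σ_y = 350.0 → σ = 352 MPa, n = 0.995
  GFRP laminate: E = 35.90, α = 17.2, σ_y = 249.0 → σ = 128 MPa, n = 1.95
The minimum is concrete at n = 0.783.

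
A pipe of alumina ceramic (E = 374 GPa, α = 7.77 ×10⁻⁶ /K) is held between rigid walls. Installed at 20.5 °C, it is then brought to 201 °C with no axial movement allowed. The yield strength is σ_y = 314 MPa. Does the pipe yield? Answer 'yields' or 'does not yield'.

ΔT = 180.5 K. Constrained thermal stress σ = E·α·ΔT = 374.0×10³ MPa × 7.77×10⁻⁶ × 180.5 = 525 MPa (compressive).
Compare to σ_y = 314 MPa: σ ≥ σ_y, so it yields.

yields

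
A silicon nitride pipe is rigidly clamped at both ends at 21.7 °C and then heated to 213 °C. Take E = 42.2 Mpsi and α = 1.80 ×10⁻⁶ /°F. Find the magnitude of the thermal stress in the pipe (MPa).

E = 42.2 Mpsi = 291.0 GPa.
α = 1.80×10⁻⁶/°F × 9/5 = 3.24×10⁻⁶/K.
ΔT = 191.3 K. Constrained thermal stress σ = E·α·ΔT = 291.0×10³ MPa × 3.24×10⁻⁶ × 191.3 = 180 MPa (compressive).

180 MPa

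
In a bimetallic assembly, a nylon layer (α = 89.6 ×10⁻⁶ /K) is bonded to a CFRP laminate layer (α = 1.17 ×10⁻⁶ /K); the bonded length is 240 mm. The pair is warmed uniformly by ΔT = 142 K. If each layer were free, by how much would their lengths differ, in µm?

Δα = |89.6 − 1.17|×10⁻⁶/K = 88.4×10⁻⁶/K.
ΔL_mismatch = Δα·L·ΔT = 88.4×10⁻⁶ × 240.0 mm × 142.0 K = 3010 µm.

3010 µm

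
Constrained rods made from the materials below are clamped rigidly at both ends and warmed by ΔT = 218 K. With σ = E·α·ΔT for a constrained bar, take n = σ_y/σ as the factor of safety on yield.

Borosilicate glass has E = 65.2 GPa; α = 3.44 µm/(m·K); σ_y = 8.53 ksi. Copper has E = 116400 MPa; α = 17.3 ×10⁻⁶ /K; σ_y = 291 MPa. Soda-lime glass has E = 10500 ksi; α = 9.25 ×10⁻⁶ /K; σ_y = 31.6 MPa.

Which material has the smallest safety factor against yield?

Converting E to GPa, α to ×10⁻⁶/K, σ_y to MPa, then σ and n for each:
  borosilicate glass: E = 65.20, α = 3.44, σ_y = 58.81 → σ = 48.9 MPa, n = 1.20
  copper: E = 116.4, α = 17.3, σ_y = 291.0 → σ = 439 MPa, n = 0.663
  soda-lime glass: E = 72.39, α = 9.25, σ_y = 31.60 → σ = 146 MPa, n = 0.216
Smallest n: soda-lime glass with n = 0.216.

soda-lime glass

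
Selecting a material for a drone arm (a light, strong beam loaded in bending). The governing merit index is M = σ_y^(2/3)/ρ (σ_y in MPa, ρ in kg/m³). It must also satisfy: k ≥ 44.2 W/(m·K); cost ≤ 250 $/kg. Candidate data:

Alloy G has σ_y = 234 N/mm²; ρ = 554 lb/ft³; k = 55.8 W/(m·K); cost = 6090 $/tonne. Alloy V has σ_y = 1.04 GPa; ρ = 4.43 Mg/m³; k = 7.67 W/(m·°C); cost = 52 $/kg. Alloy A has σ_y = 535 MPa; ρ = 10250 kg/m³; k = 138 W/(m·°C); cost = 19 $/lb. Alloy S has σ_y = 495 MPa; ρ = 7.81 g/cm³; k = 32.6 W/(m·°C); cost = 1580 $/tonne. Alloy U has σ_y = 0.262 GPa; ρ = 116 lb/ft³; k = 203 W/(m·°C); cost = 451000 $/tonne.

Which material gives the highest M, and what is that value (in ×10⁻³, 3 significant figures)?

alloy A, M = 6.43×10⁻³

Screen on constraints: k ≥ 44.2 W/(m·K); cost ≤ 250 $/kg. Survivors: alloy G, alloy A.
Putting every candidate on a common basis:
  alloy G: σ_y = 234.0 MPa, ρ = 8874 kg/m³
  alloy A: σ_y = 535.0 MPa, ρ = 10250 kg/m³
  alloy A: M = 6.43×10⁻³
  alloy G: M = 4.28×10⁻³
The maximum is for alloy A.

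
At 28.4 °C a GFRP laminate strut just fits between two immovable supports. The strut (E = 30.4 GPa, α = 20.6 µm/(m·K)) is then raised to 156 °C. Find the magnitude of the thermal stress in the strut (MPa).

79.9 MPa

ΔT = 127.6 K. Constrained thermal stress σ = E·α·ΔT = 30.40×10³ MPa × 20.6×10⁻⁶ × 127.6 = 79.9 MPa (compressive).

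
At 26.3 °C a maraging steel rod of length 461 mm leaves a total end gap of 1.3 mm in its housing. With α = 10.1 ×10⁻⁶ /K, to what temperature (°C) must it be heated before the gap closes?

306 °C

α·L₀·ΔT = 1.3 mm ⇒ ΔT = 1.3 / (10.1×10⁻⁶ × 461.0) = 279.2 K.
T = 26.3 + 279.2 = 305.5 °C.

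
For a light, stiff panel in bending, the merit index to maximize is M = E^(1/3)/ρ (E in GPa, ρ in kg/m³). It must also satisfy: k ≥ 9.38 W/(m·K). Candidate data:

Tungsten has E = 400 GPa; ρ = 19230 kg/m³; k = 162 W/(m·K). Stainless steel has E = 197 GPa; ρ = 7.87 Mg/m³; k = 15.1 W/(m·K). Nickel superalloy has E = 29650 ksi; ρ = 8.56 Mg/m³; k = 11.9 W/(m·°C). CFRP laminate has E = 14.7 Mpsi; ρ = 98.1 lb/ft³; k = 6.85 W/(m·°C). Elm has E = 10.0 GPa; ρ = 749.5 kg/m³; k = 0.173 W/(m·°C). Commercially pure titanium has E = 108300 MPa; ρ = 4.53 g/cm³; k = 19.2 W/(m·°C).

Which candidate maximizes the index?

Screen on constraints: k ≥ 9.38 W/(m·K). Survivors: tungsten, stainless steel, nickel superalloy, commercially pure titanium.
After converting to SI:
  tungsten: E = 400.0 GPa, ρ = 19230 kg/m³
  stainless steel: E = 197.0 GPa, ρ = 7870 kg/m³
  nickel superalloy: E = 204.4 GPa, ρ = 8560 kg/m³
  commercially pure titanium: E = 108.3 GPa, ρ = 4530 kg/m³
  commercially pure titanium: M = 1.05×10⁻³
  stainless steel: M = 0.739×10⁻³
  nickel superalloy: M = 0.688×10⁻³
  tungsten: M = 0.383×10⁻³
Commercially pure titanium has the largest M.

commercially pure titanium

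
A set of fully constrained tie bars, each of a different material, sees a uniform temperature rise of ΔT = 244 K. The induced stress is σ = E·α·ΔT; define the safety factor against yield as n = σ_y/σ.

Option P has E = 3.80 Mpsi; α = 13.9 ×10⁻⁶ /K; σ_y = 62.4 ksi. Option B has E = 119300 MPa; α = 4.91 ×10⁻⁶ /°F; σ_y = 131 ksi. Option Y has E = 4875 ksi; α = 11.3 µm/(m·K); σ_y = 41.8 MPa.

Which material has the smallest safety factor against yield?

option Y

Converting E to GPa, α to ×10⁻⁶/K, σ_y to MPa, then σ and n for each:
  option P: E = 26.20, α = 13.9, σ_y = 430.2 → σ = 88.9 MPa, n = 4.84
  option B: E = 119.3, α = 8.84, σ_y = 903.2 → σ = 257 MPa, n = 3.51
  option Y: E = 33.61, α = 11.3, σ_y = 41.80 → σ = 92.7 MPa, n = 0.451
Option Y has the lowest safety factor, n = 0.451.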